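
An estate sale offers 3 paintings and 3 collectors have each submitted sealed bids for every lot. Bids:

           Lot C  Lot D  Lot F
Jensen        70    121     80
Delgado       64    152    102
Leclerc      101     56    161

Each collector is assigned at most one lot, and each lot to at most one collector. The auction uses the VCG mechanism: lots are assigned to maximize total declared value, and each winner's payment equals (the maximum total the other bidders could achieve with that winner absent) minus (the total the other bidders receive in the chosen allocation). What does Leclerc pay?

Efficient allocation: Jensen→Lot C ($70), Delgado→Lot D ($152), Leclerc→Lot F ($161); total welfare W = $383.
Leclerc receives Lot F at value $161, so the others get W − 161 = $222.
Without Leclerc: best allocation of the remaining 2 bidders over all 3 lots is Jensen→Lot F ($80), Delgado→Lot D ($152), total $232.
VCG payment = (others' best without Leclerc) − (others' welfare with Leclerc) = 232 − 222 = $10.

Leclerc pays $10.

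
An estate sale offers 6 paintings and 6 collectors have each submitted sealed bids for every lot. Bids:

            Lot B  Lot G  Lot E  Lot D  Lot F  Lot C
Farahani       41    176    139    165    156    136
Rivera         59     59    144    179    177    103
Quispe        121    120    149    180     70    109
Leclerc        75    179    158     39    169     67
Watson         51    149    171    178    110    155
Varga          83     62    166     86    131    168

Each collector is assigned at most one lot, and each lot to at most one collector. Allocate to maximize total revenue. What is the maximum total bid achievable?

Max total: $984

Optimal: Farahani→Lot G ($176), Rivera→Lot D ($179), Quispe→Lot B ($121), Leclerc→Lot F ($169), Watson→Lot E ($171), Varga→Lot C ($168) — total 176+179+121+169+171+168 = $984.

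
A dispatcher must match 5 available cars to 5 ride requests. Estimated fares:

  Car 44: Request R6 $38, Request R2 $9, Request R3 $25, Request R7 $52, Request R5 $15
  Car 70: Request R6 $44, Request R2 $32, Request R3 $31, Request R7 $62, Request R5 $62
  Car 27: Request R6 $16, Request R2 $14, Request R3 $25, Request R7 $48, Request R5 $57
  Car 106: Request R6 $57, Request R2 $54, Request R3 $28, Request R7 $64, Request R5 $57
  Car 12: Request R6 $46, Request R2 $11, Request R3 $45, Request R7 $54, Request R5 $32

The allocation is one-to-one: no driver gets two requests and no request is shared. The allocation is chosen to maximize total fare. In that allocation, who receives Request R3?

Treat this as an assignment problem: match each driver to one request.
Optimal: Car 44→Request R6 ($38), Car 70→Request R7 ($62), Car 27→Request R5 ($57), Car 106→Request R2 ($54), Car 12→Request R3 ($45) — total 38+62+57+54+45 = $256.
Column-greedy (each request in turn goes to its best remaining driver) gives $243, worse by 13.
Next-best assignment: Car 44→Request R7, Car 70→Request R6, Car 27→Request R5, Car 106→Request R2, Car 12→Request R3 = $252.
No other one-to-one assignment exceeds $256.
Car 12's own top request is Request R7 ($54), but forcing Car 12→Request R7 and reassigning the rest optimally gives only $234 — worse by 22.

Car 12 receives Request R3.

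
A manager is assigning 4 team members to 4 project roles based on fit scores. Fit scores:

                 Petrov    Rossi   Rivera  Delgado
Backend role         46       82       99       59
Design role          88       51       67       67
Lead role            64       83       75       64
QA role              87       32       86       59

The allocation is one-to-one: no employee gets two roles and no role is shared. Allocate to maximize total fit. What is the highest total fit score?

Max total: 336 pts

Treat this as an assignment problem: match each employee to one role.
Optimal: Petrov→QA role (87 pts), Rossi→Lead role (83 pts), Rivera→Backend role (99 pts), Delgado→Design role (67 pts) — total 87+83+99+67 = 336 pts.
Column-greedy (each role in turn goes to its best remaining employee) gives 329 pts, worse by 7.
Next-best assignment: Petrov→Design role, Rossi→Lead role, Rivera→Backend role, Delgado→QA role = 329 pts.
Checked against all permutations: 336 pts is optimal.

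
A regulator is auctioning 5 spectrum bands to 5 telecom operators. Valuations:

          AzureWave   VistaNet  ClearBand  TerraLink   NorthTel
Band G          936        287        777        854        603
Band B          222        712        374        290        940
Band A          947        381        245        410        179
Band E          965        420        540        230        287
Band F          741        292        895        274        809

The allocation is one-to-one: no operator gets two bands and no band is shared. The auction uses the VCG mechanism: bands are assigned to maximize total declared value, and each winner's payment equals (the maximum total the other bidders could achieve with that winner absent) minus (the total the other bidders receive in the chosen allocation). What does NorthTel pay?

NorthTel pays $310M.

Efficient allocation: AzureWave→Band A ($947M), VistaNet→Band E ($420M), ClearBand→Band F ($895M), TerraLink→Band G ($854M), NorthTel→Band B ($940M); total welfare W = $4056M.
NorthTel receives Band B at value $940M, so the others get W − 940 = $3116M.
Without NorthTel: best allocation of the remaining 4 bidders over all 5 bands is AzureWave→Band E ($965M), VistaNet→Band B ($712M), ClearBand→Band F ($895M), TerraLink→Band G ($854M), total $3426M.
VCG payment = (others' best without NorthTel) − (others' welfare with NorthTel) = 3426 − 3116 = $310M.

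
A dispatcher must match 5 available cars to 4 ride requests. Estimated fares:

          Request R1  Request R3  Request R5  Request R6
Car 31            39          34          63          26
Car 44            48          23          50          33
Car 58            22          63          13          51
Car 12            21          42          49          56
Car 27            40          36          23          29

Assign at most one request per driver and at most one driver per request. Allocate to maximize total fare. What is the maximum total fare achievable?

Optimal: Car 44→Request R1 ($48), Car 58→Request R3 ($63), Car 31→Request R5 ($63), Car 12→Request R6 ($56) — total 48+63+63+56 = $230.
Swapping Car 44↔Car 12 (Car 44→Request R6 $33, Car 12→Request R1 $21) loses 50.
Every other assignment is strictly worse.

Max total: $230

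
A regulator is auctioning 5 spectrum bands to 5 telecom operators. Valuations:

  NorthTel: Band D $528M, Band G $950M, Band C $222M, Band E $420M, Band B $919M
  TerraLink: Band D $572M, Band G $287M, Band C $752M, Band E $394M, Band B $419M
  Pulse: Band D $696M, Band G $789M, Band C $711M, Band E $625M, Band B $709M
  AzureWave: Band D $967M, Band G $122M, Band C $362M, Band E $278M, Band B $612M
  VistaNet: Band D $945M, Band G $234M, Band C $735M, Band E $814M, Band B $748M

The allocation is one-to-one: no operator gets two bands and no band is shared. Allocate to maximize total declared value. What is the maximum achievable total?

This is the linear assignment problem.
Optimal: NorthTel→Band B ($919M), TerraLink→Band C ($752M), Pulse→Band G ($789M), AzureWave→Band D ($967M), VistaNet→Band E ($814M) — total 919+752+789+967+814 = $4241M.
Row-greedy (each operator in turn takes its best remaining band) gives $4192M, worse by 49.
Next-best assignment: NorthTel→Band G, TerraLink→Band C, Pulse→Band B, AzureWave→Band D, VistaNet→Band E = $4192M.

Max total: $4241M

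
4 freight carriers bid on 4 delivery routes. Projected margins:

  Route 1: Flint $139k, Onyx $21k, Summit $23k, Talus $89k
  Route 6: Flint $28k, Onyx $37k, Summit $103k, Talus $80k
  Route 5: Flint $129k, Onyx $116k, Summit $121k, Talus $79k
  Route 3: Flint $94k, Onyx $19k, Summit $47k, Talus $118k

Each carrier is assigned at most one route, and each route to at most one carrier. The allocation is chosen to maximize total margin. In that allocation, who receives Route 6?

This is the linear assignment problem.
Optimal: Flint→Route 1 ($139k), Onyx→Route 5 ($116k), Summit→Route 6 ($103k), Talus→Route 3 ($118k) — total 139+116+103+118 = $476k.
Max-entry greedy (repeatedly take the single best remaining cell) gives $415k, worse by 61.
Summit's own top route is Route 5 ($121k), but forcing Summit→Route 5 and reassigning the rest optimally gives only $415k — worse by 61.

Summit receives Route 6.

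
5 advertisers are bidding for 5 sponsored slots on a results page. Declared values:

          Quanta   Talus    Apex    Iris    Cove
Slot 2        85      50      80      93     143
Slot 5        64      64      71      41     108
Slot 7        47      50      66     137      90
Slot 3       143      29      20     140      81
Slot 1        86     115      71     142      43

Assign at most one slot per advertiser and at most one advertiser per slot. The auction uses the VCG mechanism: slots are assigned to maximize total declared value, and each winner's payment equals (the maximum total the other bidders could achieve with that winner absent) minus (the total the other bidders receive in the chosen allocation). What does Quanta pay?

Quanta pays $3.

Efficient allocation: Quanta→Slot 3 ($143), Talus→Slot 1 ($115), Apex→Slot 5 ($71), Iris→Slot 7 ($137), Cove→Slot 2 ($143); total welfare W = $609.
Quanta receives Slot 3 at value $143, so the others get W − 143 = $466.
Without Quanta: best allocation of the remaining 4 bidders over all 5 slots is Talus→Slot 1 ($115), Apex→Slot 5 ($71), Iris→Slot 3 ($140), Cove→Slot 2 ($143), total $469.
VCG payment = (others' best without Quanta) − (others' welfare with Quanta) = 469 − 466 = $3.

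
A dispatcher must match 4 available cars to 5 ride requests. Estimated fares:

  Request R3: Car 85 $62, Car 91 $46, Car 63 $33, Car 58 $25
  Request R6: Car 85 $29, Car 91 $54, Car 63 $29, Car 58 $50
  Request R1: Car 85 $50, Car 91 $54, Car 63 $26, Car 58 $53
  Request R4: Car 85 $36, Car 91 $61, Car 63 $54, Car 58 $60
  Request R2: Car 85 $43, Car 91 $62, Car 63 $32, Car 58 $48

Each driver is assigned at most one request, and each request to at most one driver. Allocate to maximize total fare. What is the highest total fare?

Max total: $231

Optimal: Car 85→Request R3 ($62), Car 91→Request R2 ($62), Car 63→Request R4 ($54), Car 58→Request R1 ($53) — total 62+62+54+53 = $231.
Max-entry greedy (repeatedly take the single best remaining cell) gives $213, worse by 18.
Swapping Car 85↔Car 63 (Car 85→Request R4 $36, Car 63→Request R3 $33) loses 47.
Checked against all permutations: $231 is optimal.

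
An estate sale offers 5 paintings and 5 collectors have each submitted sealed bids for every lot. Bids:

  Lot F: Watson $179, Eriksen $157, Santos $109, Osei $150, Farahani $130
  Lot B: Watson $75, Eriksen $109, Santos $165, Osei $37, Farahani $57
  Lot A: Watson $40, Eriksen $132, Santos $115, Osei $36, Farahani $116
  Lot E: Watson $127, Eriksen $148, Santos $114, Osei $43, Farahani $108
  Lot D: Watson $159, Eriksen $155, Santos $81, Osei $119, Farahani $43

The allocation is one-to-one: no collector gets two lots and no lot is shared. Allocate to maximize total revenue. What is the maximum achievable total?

Maximum total: $738

Optimal: Watson→Lot D ($159), Eriksen→Lot E ($148), Santos→Lot B ($165), Osei→Lot F ($150), Farahani→Lot A ($116) — total 159+148+165+150+116 = $738.
Row-greedy (each collector in turn takes its best remaining lot) gives $658, worse by 80.
Every other assignment is strictly worse.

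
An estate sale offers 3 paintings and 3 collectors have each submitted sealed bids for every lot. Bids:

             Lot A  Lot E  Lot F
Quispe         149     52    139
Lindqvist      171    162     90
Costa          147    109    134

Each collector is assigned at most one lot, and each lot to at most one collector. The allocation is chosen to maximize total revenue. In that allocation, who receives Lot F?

Quispe receives Lot F.

This is the linear assignment problem.
Optimal: Quispe→Lot F ($139), Lindqvist→Lot E ($162), Costa→Lot A ($147) — total 139+162+147 = $448.
Next-best assignment: Quispe→Lot A, Lindqvist→Lot E, Costa→Lot F = $445.
Quispe's own top lot is Lot A ($149), but forcing Quispe→Lot A and reassigning the rest optimally gives only $445 — worse by 3.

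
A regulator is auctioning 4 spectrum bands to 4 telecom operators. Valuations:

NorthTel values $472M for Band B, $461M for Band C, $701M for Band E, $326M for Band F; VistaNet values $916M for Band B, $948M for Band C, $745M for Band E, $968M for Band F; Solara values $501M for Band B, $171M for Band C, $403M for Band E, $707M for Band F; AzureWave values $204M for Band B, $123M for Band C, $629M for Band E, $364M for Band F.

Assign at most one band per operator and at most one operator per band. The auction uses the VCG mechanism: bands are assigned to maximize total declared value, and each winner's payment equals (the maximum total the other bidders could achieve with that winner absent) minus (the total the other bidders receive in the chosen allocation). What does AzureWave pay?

AzureWave pays $229M.

Efficient allocation: NorthTel→Band B ($472M), VistaNet→Band C ($948M), Solara→Band F ($707M), AzureWave→Band E ($629M); total welfare W = $2756M.
AzureWave receives Band E at value $629M, so the others get W − 629 = $2127M.
Without AzureWave: best allocation of the remaining 3 bidders over all 4 bands is NorthTel→Band E ($701M), VistaNet→Band C ($948M), Solara→Band F ($707M), total $2356M.
VCG payment = (others' best without AzureWave) − (others' welfare with AzureWave) = 2356 − 2127 = $229M.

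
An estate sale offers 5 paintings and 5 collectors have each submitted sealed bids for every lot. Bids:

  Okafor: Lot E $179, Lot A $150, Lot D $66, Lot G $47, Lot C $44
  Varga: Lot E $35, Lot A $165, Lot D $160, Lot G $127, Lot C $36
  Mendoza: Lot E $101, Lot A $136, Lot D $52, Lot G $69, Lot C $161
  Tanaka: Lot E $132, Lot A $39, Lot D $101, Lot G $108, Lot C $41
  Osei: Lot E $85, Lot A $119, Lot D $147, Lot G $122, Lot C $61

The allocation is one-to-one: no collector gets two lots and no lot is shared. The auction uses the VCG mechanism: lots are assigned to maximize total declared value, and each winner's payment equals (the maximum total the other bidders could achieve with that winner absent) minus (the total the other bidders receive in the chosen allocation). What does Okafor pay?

Efficient allocation: Okafor→Lot E ($179), Varga→Lot A ($165), Mendoza→Lot C ($161), Tanaka→Lot G ($108), Osei→Lot D ($147); total welfare W = $760.
Okafor receives Lot E at value $179, so the others get W − 179 = $581.
Without Okafor: best allocation of the remaining 4 bidders over all 5 lots is Varga→Lot A ($165), Mendoza→Lot C ($161), Tanaka→Lot E ($132), Osei→Lot D ($147), total $605.
VCG payment = (others' best without Okafor) − (others' welfare with Okafor) = 605 − 581 = $24.

Okafor pays $24.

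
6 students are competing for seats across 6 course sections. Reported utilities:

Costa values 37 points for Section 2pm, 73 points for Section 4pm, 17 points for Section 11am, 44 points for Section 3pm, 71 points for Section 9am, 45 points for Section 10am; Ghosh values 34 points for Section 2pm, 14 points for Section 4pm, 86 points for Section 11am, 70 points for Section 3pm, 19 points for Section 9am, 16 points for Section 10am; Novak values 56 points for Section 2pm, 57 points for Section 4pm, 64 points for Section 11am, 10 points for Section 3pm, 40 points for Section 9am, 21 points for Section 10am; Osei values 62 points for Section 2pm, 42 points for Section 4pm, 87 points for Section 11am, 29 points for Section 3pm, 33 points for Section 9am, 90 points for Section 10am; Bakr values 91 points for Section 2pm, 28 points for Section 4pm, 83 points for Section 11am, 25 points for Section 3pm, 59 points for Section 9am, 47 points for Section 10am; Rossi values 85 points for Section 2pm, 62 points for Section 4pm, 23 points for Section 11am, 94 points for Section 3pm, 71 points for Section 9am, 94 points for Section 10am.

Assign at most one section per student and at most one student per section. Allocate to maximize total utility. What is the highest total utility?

This is a one-to-one assignment (maximum-weight bipartite matching).
Optimal: Costa→Section 9am (71 points), Ghosh→Section 11am (86 points), Novak→Section 4pm (57 points), Osei→Section 10am (90 points), Bakr→Section 2pm (91 points), Rossi→Section 3pm (94 points) — total 71+86+57+90+91+94 = 489 points.
Next-best assignment: Costa→Section 4pm, Ghosh→Section 11am, Novak→Section 9am, Osei→Section 10am, Bakr→Section 2pm, Rossi→Section 3pm = 474 points.

Max total: 489 points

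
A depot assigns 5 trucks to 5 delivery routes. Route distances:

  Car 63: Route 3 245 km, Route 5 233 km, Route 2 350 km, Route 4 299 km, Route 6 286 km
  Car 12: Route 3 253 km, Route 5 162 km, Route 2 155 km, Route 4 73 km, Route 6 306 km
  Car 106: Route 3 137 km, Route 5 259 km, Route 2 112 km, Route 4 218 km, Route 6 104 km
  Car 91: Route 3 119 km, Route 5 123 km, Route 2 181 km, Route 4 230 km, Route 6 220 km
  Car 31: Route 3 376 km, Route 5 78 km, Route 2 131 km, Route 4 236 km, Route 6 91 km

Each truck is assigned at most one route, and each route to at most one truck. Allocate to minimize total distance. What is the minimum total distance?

Optimal: Car 63→Route 5 (233 km), Car 12→Route 4 (73 km), Car 106→Route 2 (112 km), Car 91→Route 3 (119 km), Car 31→Route 6 (91 km) — total 233+73+112+119+91 = 628 km.
Row-greedy (each truck in turn takes its cheapest remaining route) gives 660 km, worse by 32.
No other one-to-one assignment undercuts 628 km.

Minimum total: 628 km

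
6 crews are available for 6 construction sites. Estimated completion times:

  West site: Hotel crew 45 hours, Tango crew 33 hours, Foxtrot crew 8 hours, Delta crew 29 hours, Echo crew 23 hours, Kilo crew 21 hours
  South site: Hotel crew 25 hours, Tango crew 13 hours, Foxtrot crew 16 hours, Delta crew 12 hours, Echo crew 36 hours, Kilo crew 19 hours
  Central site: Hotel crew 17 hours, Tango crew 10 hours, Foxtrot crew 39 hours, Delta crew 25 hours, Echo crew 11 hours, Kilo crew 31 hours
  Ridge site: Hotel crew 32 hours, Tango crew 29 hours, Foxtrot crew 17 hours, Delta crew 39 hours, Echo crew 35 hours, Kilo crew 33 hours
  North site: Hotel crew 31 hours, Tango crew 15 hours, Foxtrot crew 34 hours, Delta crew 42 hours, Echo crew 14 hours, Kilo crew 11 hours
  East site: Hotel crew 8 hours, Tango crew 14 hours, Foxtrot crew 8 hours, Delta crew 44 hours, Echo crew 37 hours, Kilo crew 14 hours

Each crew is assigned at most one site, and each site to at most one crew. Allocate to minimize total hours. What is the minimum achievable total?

Treat this as an assignment problem: match each crew to one site.
Optimal: Hotel crew→East site (8 hours), Tango crew→Ridge site (29 hours), Foxtrot crew→West site (8 hours), Delta crew→South site (12 hours), Echo crew→Central site (11 hours), Kilo crew→North site (11 hours) — total 8+29+8+12+11+11 = 79 hours.
Column-greedy (each site in turn goes to its cheapest remaining crew) gives 110 hours, worse by 31.
Next-best assignment: Hotel crew→East site, Tango crew→Central site, Foxtrot crew→Ridge site, Delta crew→South site, Echo crew→West site, Kilo crew→North site = 81 hours.

Min total: 79 hours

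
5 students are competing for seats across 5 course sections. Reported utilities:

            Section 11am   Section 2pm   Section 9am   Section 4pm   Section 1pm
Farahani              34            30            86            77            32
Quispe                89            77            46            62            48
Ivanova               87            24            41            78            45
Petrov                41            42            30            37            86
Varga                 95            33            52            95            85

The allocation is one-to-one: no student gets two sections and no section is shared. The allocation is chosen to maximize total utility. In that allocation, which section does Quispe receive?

Quispe receives Section 2pm.

Optimal: Farahani→Section 9am (86 points), Quispe→Section 2pm (77 points), Ivanova→Section 11am (87 points), Petrov→Section 1pm (86 points), Varga→Section 4pm (95 points) — total 86+77+87+86+95 = 431 points.
Max-entry greedy (repeatedly take the single best remaining cell) gives 422 points, worse by 9.
Next-best assignment: Farahani→Section 9am, Quispe→Section 2pm, Ivanova→Section 4pm, Petrov→Section 1pm, Varga→Section 11am = 422 points.
Swapping Petrov↔Farahani (Petrov→Section 9am 30 points, Farahani→Section 1pm 32 points) loses 110.
Quispe's own top section is Section 11am (89 points), but forcing Quispe→Section 11am and reassigning the rest optimally gives only 380 points — worse by 51.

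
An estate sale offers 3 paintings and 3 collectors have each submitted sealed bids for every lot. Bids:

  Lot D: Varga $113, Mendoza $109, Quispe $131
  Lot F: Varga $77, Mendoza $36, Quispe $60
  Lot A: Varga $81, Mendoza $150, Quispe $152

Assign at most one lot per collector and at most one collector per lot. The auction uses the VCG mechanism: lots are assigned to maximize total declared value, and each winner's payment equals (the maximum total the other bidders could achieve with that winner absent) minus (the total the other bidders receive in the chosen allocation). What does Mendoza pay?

Efficient allocation: Varga→Lot F ($77), Mendoza→Lot A ($150), Quispe→Lot D ($131); total welfare W = $358.
Mendoza receives Lot A at value $150, so the others get W − 150 = $208.
Without Mendoza: best allocation of the remaining 2 bidders over all 3 lots is Varga→Lot D ($113), Quispe→Lot A ($152), total $265.
VCG payment = (others' best without Mendoza) − (others' welfare with Mendoza) = 265 − 208 = $57.

Mendoza pays $57.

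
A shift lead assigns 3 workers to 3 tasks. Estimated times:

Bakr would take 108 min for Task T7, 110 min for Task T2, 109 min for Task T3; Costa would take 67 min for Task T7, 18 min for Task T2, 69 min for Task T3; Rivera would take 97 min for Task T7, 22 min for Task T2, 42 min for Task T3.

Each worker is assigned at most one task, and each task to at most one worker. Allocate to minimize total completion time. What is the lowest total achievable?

Treat this as an assignment problem: match each worker to one task.
Optimal: Bakr→Task T7 (108 min), Costa→Task T2 (18 min), Rivera→Task T3 (42 min) — total 108+18+42 = 168 min.
Column-greedy (each task in turn goes to its cheapest remaining worker) gives 198 min, worse by 30.
Next-best assignment: Bakr→Task T3, Costa→Task T7, Rivera→Task T2 = 198 min.
Every other assignment is strictly worse.

Minimum total: 168 min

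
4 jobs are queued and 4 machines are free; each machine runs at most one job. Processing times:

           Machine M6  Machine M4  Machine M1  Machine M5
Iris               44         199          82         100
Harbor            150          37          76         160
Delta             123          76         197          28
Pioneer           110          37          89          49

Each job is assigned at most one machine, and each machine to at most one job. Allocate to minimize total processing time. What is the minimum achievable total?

Minimum total: 185 min

This is a one-to-one assignment (minimum-cost bipartite matching).
Optimal: Iris→Machine M6 (44 min), Harbor→Machine M1 (76 min), Delta→Machine M5 (28 min), Pioneer→Machine M4 (37 min) — total 44+76+28+37 = 185 min.
Row-greedy (each job in turn takes its cheapest remaining machine) gives 198 min, worse by 13.
Next-best assignment: Iris→Machine M6, Harbor→Machine M4, Delta→Machine M5, Pioneer→Machine M1 = 198 min.
Every other assignment is strictly worse.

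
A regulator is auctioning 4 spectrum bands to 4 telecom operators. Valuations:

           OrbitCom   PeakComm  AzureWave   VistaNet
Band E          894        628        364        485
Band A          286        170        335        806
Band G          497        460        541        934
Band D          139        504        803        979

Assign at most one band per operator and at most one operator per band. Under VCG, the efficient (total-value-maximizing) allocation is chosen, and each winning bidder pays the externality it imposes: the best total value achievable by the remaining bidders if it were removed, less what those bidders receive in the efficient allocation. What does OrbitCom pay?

Efficient allocation: OrbitCom→Band E ($894M), PeakComm→Band G ($460M), AzureWave→Band D ($803M), VistaNet→Band A ($806M); total welfare W = $2963M.
OrbitCom receives Band E at value $894M, so the others get W − 894 = $2069M.
Without OrbitCom: best allocation of the remaining 3 bidders over all 4 bands is PeakComm→Band E ($628M), AzureWave→Band D ($803M), VistaNet→Band G ($934M), total $2365M.
VCG payment = (others' best without OrbitCom) − (others' welfare with OrbitCom) = 2365 − 2069 = $296M.

OrbitCom pays $296M.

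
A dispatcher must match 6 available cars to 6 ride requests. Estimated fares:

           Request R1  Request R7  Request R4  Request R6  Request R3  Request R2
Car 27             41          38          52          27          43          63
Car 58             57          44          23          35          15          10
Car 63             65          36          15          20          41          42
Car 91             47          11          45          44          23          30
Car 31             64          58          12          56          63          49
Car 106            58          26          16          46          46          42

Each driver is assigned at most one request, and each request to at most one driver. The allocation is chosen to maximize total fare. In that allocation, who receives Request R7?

Car 58 receives Request R7.

Optimal: Car 27→Request R2 ($63), Car 58→Request R7 ($44), Car 63→Request R1 ($65), Car 91→Request R4 ($45), Car 31→Request R3 ($63), Car 106→Request R6 ($46) — total 63+44+65+45+63+46 = $326.
Row-greedy (each driver in turn takes its best remaining request) gives $310, worse by 16.
Car 58's own top request is Request R1 ($57), but forcing Car 58→Request R1 and reassigning the rest optimally gives only $310 — worse by 16.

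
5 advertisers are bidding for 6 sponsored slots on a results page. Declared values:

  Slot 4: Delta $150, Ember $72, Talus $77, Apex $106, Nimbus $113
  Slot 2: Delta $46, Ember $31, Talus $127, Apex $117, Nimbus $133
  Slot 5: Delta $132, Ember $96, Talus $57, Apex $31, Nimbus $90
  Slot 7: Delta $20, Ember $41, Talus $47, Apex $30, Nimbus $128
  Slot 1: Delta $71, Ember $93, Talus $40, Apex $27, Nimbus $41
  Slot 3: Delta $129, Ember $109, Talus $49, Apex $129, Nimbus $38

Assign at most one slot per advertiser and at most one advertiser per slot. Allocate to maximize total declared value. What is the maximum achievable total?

Optimal: Delta→Slot 4 ($150), Ember→Slot 5 ($96), Talus→Slot 2 ($127), Apex→Slot 3 ($129), Nimbus→Slot 7 ($128) — total 150+96+127+129+128 = $630.
Row-greedy (each advertiser in turn takes its best remaining slot) gives $545, worse by 85.

Maximum total: $630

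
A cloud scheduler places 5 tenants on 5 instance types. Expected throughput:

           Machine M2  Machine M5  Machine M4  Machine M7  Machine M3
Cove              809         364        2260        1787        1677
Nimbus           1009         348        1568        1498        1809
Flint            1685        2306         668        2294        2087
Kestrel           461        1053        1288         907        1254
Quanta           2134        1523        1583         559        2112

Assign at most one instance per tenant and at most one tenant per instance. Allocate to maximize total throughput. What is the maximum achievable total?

Maximum total: 9550 ops/s

Optimal: Cove→Machine M4 (2260 ops/s), Nimbus→Machine M3 (1809 ops/s), Flint→Machine M7 (2294 ops/s), Kestrel→Machine M5 (1053 ops/s), Quanta→Machine M2 (2134 ops/s) — total 2260+1809+2294+1053+2134 = 9550 ops/s.
Row-greedy (each tenant in turn takes its best remaining instance) gives 9416 ops/s, worse by 134.
Next-best assignment: Cove→Machine M4, Nimbus→Machine M7, Flint→Machine M5, Kestrel→Machine M3, Quanta→Machine M2 = 9452 ops/s.
Swapping Cove↔Quanta (Cove→Machine M2 809 ops/s, Quanta→Machine M4 1583 ops/s) loses 2002.
No other one-to-one assignment exceeds 9550 ops/s.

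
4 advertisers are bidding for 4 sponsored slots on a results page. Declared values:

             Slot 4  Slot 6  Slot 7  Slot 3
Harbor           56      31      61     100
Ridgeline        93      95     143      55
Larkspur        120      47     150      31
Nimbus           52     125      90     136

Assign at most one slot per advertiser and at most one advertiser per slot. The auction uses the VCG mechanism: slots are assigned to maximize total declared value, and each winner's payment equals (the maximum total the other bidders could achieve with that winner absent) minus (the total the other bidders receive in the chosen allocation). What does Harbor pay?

Harbor pays $11.

Efficient allocation: Harbor→Slot 3 ($100), Ridgeline→Slot 7 ($143), Larkspur→Slot 4 ($120), Nimbus→Slot 6 ($125); total welfare W = $488.
Harbor receives Slot 3 at value $100, so the others get W − 100 = $388.
Without Harbor: best allocation of the remaining 3 bidders over all 4 slots is Ridgeline→Slot 7 ($143), Larkspur→Slot 4 ($120), Nimbus→Slot 3 ($136), total $399.
VCG payment = (others' best without Harbor) − (others' welfare with Harbor) = 399 − 388 = $11.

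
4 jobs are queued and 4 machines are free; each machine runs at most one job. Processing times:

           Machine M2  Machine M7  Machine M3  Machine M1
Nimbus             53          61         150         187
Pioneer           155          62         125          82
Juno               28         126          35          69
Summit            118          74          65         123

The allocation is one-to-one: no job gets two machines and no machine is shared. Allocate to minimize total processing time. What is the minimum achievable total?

Min total: 236 min

Optimal: Nimbus→Machine M7 (61 min), Pioneer→Machine M1 (82 min), Juno→Machine M2 (28 min), Summit→Machine M3 (65 min) — total 61+82+28+65 = 236 min.
Row-greedy (each job in turn takes its cheapest remaining machine) gives 273 min, worse by 37.
Every other assignment is strictly worse.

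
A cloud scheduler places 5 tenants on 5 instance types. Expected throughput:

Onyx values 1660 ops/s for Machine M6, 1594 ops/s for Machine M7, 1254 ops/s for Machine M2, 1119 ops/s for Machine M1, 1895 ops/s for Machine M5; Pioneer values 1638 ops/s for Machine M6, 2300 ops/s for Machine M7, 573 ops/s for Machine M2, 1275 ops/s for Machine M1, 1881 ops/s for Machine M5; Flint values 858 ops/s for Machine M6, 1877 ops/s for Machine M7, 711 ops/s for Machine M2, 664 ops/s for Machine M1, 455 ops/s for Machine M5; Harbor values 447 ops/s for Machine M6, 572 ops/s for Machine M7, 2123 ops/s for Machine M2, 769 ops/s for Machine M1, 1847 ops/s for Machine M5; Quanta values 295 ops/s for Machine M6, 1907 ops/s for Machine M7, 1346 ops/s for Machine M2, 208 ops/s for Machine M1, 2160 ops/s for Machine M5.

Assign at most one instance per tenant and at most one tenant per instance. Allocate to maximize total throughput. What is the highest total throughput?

Optimal: Onyx→Machine M6 (1660 ops/s), Pioneer→Machine M1 (1275 ops/s), Flint→Machine M7 (1877 ops/s), Harbor→Machine M2 (2123 ops/s), Quanta→Machine M5 (2160 ops/s) — total 1660+1275+1877+2123+2160 = 9095 ops/s.
Column-greedy (each instance in turn goes to its best remaining tenant) gives 8907 ops/s, worse by 188.
Next-best assignment: Onyx→Machine M1, Pioneer→Machine M6, Flint→Machine M7, Harbor→Machine M2, Quanta→Machine M5 = 8917 ops/s.
Swapping Onyx↔Quanta (Onyx→Machine M5 1895 ops/s, Quanta→Machine M6 295 ops/s) loses 1630.
Every other assignment is strictly worse.

Maximum total: 9095 ops/s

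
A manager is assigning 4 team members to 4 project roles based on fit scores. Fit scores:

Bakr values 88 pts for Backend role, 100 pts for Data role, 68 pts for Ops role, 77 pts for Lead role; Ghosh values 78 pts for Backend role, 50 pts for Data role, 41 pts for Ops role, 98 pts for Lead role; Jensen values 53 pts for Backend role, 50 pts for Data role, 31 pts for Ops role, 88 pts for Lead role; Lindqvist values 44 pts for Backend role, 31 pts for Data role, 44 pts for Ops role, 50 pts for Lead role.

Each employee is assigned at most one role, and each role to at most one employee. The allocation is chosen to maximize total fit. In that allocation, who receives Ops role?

Optimal: Bakr→Data role (100 pts), Ghosh→Backend role (78 pts), Jensen→Lead role (88 pts), Lindqvist→Ops role (44 pts) — total 100+78+88+44 = 310 pts.
Column-greedy (each role in turn goes to its best remaining employee) gives 270 pts, worse by 40.
Next-best assignment: Bakr→Data role, Ghosh→Lead role, Jensen→Backend role, Lindqvist→Ops role = 295 pts.
Swapping Ghosh↔Jensen (Ghosh→Lead role 98 pts, Jensen→Backend role 53 pts) loses 15.
Every other assignment is strictly worse.
Lindqvist's own top role is Lead role (50 pts), but forcing Lindqvist→Lead role and reassigning the rest optimally gives only 259 pts — worse by 51.

Lindqvist receives Ops role.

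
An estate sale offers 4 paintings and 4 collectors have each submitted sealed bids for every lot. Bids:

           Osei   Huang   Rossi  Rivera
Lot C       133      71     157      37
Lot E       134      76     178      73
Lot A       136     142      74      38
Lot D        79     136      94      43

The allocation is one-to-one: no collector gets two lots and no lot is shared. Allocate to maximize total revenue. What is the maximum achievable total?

Maximum total: $502

Optimal: Osei→Lot A ($136), Huang→Lot D ($136), Rossi→Lot C ($157), Rivera→Lot E ($73) — total 136+136+157+73 = $502.
Max-entry greedy (repeatedly take the single best remaining cell) gives $496, worse by 6.
Checked against all permutations: $502 is optimal.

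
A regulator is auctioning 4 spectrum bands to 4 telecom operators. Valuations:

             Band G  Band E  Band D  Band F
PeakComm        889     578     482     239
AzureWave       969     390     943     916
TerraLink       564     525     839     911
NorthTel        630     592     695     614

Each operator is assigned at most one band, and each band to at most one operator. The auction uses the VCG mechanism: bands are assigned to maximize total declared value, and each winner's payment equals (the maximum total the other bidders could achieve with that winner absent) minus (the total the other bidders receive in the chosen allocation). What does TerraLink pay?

TerraLink pays $76M.

Efficient allocation: PeakComm→Band G ($889M), AzureWave→Band D ($943M), TerraLink→Band F ($911M), NorthTel→Band E ($592M); total welfare W = $3335M.
TerraLink receives Band F at value $911M, so the others get W − 911 = $2424M.
Without TerraLink: best allocation of the remaining 3 bidders over all 4 bands is PeakComm→Band G ($889M), AzureWave→Band F ($916M), NorthTel→Band D ($695M), total $2500M.
VCG payment = (others' best without TerraLink) − (others' welfare with TerraLink) = 2500 − 2424 = $76M.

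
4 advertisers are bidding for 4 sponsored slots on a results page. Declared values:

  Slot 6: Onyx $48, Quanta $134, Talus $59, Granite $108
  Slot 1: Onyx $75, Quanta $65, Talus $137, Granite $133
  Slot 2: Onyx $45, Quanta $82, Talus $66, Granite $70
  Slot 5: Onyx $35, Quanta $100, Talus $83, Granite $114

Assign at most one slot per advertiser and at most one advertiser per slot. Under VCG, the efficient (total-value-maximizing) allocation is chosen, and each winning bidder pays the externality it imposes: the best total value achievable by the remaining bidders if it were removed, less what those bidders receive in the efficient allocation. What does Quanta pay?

Efficient allocation: Onyx→Slot 2 ($45), Quanta→Slot 6 ($134), Talus→Slot 1 ($137), Granite→Slot 5 ($114); total welfare W = $430.
Quanta receives Slot 6 at value $134, so the others get W − 134 = $296.
Without Quanta: best allocation of the remaining 3 bidders over all 4 slots is Onyx→Slot 6 ($48), Talus→Slot 1 ($137), Granite→Slot 5 ($114), total $299.
VCG payment = (others' best without Quanta) − (others' welfare with Quanta) = 299 − 296 = $3.

Quanta pays $3.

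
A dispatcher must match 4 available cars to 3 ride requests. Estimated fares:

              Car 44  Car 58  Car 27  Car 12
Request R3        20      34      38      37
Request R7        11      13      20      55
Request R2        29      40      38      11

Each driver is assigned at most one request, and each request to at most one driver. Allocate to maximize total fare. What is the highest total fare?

Max total: $133

Optimal: Car 27→Request R3 ($38), Car 12→Request R7 ($55), Car 58→Request R2 ($40) — total 38+55+40 = $133.
Row-greedy (each driver in turn takes its best remaining request) gives $83, worse by 50.
Next-best assignment: Car 58→Request R3, Car 12→Request R7, Car 27→Request R2 = $127.
Swapping Car 12↔Car 58 (Car 12→Request R2 $11, Car 58→Request R7 $13) loses 71.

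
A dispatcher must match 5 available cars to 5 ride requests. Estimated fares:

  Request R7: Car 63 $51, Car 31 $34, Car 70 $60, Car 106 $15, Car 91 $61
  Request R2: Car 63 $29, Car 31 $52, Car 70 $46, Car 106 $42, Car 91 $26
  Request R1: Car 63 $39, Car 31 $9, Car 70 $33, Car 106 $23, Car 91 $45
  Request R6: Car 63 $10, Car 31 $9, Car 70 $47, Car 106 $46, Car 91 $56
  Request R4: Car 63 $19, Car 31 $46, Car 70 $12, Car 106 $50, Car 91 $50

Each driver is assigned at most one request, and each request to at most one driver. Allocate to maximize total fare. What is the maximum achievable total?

This is a one-to-one assignment (maximum-weight bipartite matching).
Optimal: Car 63→Request R1 ($39), Car 31→Request R2 ($52), Car 70→Request R7 ($60), Car 106→Request R4 ($50), Car 91→Request R6 ($56) — total 39+52+60+50+56 = $257.
Row-greedy (each driver in turn takes its best remaining request) gives $245, worse by 12.
Next-best assignment: Car 63→Request R1, Car 31→Request R2, Car 70→Request R6, Car 106→Request R4, Car 91→Request R7 = $249.

Maximum total: $257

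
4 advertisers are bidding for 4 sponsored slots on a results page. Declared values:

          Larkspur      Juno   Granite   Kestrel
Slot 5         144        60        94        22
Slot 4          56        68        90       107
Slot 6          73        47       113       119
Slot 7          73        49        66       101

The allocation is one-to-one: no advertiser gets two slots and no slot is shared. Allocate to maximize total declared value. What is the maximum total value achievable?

Max total: $426

Optimal: Larkspur→Slot 5 ($144), Juno→Slot 4 ($68), Granite→Slot 6 ($113), Kestrel→Slot 7 ($101) — total 144+68+113+101 = $426.
Column-greedy (each slot in turn goes to its best remaining advertiser) gives $413, worse by 13.
No other one-to-one assignment exceeds $426.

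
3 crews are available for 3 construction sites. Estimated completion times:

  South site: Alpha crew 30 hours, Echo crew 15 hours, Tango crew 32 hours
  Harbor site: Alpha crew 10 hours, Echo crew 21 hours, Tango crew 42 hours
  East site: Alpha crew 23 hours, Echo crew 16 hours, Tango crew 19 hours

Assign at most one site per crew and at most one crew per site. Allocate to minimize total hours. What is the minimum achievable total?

Optimal: Alpha crew→Harbor site (10 hours), Echo crew→South site (15 hours), Tango crew→East site (19 hours) — total 10+15+19 = 44 hours.
Next-best assignment: Alpha crew→Harbor site, Echo crew→East site, Tango crew→South site = 58 hours.
Every other assignment is strictly worse.

Min total: 44 hours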